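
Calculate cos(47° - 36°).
cos(47° - 36°) = cos 47° cos 36° + sin 47° sin 36° = 0.9816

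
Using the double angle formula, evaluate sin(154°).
sin(154°) = 2 sin 77° cos 77° = 0.4384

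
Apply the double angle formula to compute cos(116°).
cos(116°) = cos²58° - sin²58° = -0.4384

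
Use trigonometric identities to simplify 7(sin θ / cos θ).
7(sin θ / cos θ) = 7(tan θ) (using Quotient identity)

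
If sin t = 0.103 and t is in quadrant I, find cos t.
cos t = 0.9947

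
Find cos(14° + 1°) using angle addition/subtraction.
cos(14° + 1°) = cos 14° cos 1° - sin 14° sin 1° = (√6+√2)/4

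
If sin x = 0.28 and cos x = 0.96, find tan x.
tan x = sin x / cos x = 0.2917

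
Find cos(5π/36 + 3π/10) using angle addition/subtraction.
cos(5π/36 + 3π/10) = cos 5π/36 cos 3π/10 - sin 5π/36 sin 3π/10 = 0.1908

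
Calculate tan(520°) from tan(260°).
tan(520°) = 2 tan 260° / (1 - tan²260°) = -0.364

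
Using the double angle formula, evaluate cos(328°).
cos(328°) = cos²164° - sin²164° = 0.848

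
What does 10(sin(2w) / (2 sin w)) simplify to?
10(sin(2w) / (2 sin w)) = 10(cos w) (using Double angle)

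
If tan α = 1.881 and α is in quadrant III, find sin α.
sin α = -0.883 (using tan²α + 1 = sec²α)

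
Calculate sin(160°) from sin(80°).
sin(160°) = 2 sin 80° cos 80° = 0.342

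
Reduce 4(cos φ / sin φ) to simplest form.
4(cos φ / sin φ) = 4(cot φ) (using Quotient identity)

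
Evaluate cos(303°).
cos(303°) = 0.5446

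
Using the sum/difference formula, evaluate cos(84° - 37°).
cos(84° - 37°) = cos 84° cos 37° + sin 84° sin 37° = 0.682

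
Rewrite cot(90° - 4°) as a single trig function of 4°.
cot(90° - 4°) = tan(4°)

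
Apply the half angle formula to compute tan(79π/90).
tan(79π/90) = sin 79π/45 / (1 + cos 79π/45) = -0.404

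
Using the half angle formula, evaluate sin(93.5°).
sin(93.5°) = √((1 - cos 187°)/2) = 0.9981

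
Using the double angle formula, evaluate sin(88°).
sin(88°) = 2 sin 44° cos 44° = 0.9994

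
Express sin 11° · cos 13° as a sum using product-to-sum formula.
sin 11° cos 13° = (1/2)[sin(11°+13°) + sin(11°-13°)]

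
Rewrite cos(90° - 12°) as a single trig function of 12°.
cos(90° - 12°) = sin(12°)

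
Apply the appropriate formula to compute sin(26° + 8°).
sin(26° + 8°) = sin 26° cos 8° + cos 26° sin 8° = 0.5592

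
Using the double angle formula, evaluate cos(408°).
cos(408°) = cos²204° - sin²204° = 0.6691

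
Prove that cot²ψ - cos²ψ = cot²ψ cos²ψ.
LHS = cos²ψ/sin²ψ - cos²ψ = cos²ψ(1/sin²ψ - 1) = cos²ψ · (1 - sin²ψ)/sin²ψ = cos²ψ · cos²ψ/sin²ψ = cos²ψ · cot²ψ = RHS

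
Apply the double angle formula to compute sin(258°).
sin(258°) = 2 sin 129° cos 129° = -0.9781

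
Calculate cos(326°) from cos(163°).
cos(326°) = cos²163° - sin²163° = 0.829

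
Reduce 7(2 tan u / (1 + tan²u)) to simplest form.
7(2 tan u / (1 + tan²u)) = 7(sin(2u)) (using Double angle)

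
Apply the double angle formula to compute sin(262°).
sin(262°) = 2 sin 131° cos 131° = -0.9903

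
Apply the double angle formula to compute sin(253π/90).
sin(253π/90) = 2 sin 253π/180 cos 253π/180 = 0.5592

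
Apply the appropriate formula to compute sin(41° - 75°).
sin(41° - 75°) = sin 41° cos 75° - cos 41° sin 75° = -0.5592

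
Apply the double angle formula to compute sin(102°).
sin(102°) = 2 sin 51° cos 51° = 0.9781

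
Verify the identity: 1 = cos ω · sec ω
RHS = cos ω · (1/cos ω) = 1 = LHS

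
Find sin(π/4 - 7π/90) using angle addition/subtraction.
sin(π/4 - 7π/90) = sin π/4 cos 7π/90 - cos π/4 sin 7π/90 = 0.515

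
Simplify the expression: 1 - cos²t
1 - cos²t = sin²t (using Pythagorean identity)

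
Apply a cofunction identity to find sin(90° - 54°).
sin(90° - 54°) = cos(54°) = 0.5878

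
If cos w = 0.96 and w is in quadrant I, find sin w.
sin w = 0.28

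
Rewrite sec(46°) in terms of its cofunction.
sec(46°) = csc(90° - 46°) = csc(44°)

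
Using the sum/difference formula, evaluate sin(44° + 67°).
sin(44° + 67°) = sin 44° cos 67° + cos 44° sin 67° = 0.9336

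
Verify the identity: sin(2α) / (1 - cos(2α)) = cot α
LHS = 2 sin α cos α / (2sin²α) = cos α/sin α = cot α = RHS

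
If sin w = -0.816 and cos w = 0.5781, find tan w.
tan w = sin w / cos w = -1.412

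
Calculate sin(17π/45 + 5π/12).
sin(17π/45 + 5π/12) = sin 17π/45 cos 5π/12 + cos 17π/45 sin 5π/12 = 0.6018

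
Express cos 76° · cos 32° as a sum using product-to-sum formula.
cos 76° cos 32° = (1/2)[cos(76°-32°) + cos(76°+32°)]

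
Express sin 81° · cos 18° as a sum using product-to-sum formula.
sin 81° cos 18° = (1/2)[sin(81°+18°) + sin(81°-18°)]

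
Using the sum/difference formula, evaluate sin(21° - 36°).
sin(21° - 36°) = sin 21° cos 36° - cos 21° sin 36° = -(√6-√2)/4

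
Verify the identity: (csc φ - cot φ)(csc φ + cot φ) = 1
LHS = csc²φ - cot²φ = (1 + cot²φ) - cot²φ = 1 = RHS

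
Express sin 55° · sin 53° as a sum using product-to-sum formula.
sin 55° sin 53° = (1/2)[cos(55°-53°) - cos(55°+53°)]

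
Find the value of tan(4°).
tan(4°) = 0.06993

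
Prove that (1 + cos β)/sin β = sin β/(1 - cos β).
RHS = sin β(1 + cos β) / ((1 - cos β)(1 + cos β)) = sin β(1 + cos β) / (1 - cos²β) = sin β(1 + cos β) / sin²β = (1 + cos β)/sin β = LHS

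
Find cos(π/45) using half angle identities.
cos(π/45) = √((1 + cos 2π/45)/2) = 0.9976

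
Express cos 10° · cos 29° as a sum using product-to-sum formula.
cos 10° cos 29° = (1/2)[cos(10°-29°) + cos(10°+29°)]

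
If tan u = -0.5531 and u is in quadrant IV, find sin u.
sin u = -0.484 (using tan²u + 1 = sec²u)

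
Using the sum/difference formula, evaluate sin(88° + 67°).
sin(88° + 67°) = sin 88° cos 67° + cos 88° sin 67° = 0.4226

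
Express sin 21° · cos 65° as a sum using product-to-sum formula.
sin 21° cos 65° = (1/2)[sin(21°+65°) + sin(21°-65°)]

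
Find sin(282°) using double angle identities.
sin(282°) = 2 sin 141° cos 141° = -0.9781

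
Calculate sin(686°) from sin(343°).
sin(686°) = 2 sin 343° cos 343° = -0.5592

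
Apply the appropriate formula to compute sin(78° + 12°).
sin(78° + 12°) = sin 78° cos 12° + cos 78° sin 12° = 1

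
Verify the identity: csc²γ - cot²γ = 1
LHS = 1/sin²γ - cos²γ/sin²γ = (1 - cos²γ)/sin²γ = sin²γ/sin²γ = 1 = RHS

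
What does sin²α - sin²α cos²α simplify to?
sin²α - sin²α cos²α = sin⁴α (using Factoring)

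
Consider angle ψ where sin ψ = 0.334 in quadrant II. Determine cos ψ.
cos ψ = ±√(1 - sin²ψ) = -0.9426 (negative in QII)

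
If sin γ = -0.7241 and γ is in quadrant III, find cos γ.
cos γ = -0.6897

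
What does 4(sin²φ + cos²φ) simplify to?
4(sin²φ + cos²φ) = 4 (using Pythagorean identity)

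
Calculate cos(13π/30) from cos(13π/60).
cos(13π/30) = cos²13π/60 - sin²13π/60 = 0.2079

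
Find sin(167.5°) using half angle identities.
sin(167.5°) = √((1 - cos 335°)/2) = 0.2164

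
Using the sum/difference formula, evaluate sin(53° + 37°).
sin(53° + 37°) = sin 53° cos 37° + cos 53° sin 37° = 1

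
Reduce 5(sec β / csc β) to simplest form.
5(sec β / csc β) = 5(tan β) (using Reciprocal identities)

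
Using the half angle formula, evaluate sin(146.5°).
sin(146.5°) = √((1 - cos 293°)/2) = 0.5519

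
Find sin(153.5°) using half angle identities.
sin(153.5°) = √((1 - cos 307°)/2) = 0.4462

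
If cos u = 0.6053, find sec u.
sec u = 1/cos u = 1.652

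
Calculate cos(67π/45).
cos(67π/45) = -0.0349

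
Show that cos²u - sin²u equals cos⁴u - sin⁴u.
RHS = (cos²u - sin²u)(cos²u + sin²u) = (cos²u - sin²u) · 1 = cos²u - sin²u = LHS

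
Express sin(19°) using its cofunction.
sin(19°) = cos(90° - 19°) = cos(71°)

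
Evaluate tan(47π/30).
tan(47π/30) = -4.705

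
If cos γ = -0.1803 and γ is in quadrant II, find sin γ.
sin γ = 0.9836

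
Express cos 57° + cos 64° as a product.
cos 57° + cos 64° = 2 cos(60.5°) cos(-3.5°)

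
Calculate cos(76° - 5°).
cos(76° - 5°) = cos 76° cos 5° + sin 76° sin 5° = 0.3256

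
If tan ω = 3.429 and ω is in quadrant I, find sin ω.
sin ω = 0.96 (using tan²ω + 1 = sec²ω)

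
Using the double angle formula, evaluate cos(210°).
cos(210°) = cos²105° - sin²105° = -√3/2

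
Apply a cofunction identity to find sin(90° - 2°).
sin(90° - 2°) = cos(2°) = 0.9994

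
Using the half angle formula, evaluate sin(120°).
sin(120°) = √((1 - cos 240°)/2) = √3/2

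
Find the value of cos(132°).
cos(132°) = -0.6691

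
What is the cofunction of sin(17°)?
sin(17°) = cos(90° - 17°) = cos(73°)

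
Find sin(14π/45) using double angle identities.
sin(14π/45) = 2 sin 7π/45 cos 7π/45 = 0.829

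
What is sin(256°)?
sin(256°) = -0.9703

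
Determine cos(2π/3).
cos(2π/3) = -1/2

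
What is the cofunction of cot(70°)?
cot(70°) = tan(90° - 70°) = tan(20°)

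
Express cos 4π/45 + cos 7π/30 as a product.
cos 4π/45 + cos 7π/30 = 2 cos(29π/180) cos(-13π/180)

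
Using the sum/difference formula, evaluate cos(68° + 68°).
cos(68° + 68°) = cos 68° cos 68° - sin 68° sin 68° = -0.7193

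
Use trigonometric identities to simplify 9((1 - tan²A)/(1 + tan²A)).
9((1 - tan²A)/(1 + tan²A)) = 9(cos(2A)) (using Double angle)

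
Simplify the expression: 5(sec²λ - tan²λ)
5(sec²λ - tan²λ) = 5 (using Pythagorean identity)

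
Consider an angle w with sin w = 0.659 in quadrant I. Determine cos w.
cos w = √(1 - sin²w) = 0.7521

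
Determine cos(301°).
cos(301°) = 0.515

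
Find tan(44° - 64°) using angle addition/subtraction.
tan(44° - 64°) = (tan 44° - tan 64°)/(1 + tan 44° tan 64°) = -0.364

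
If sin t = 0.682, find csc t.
csc t = 1/sin t = 1.466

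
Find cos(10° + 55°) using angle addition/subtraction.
cos(10° + 55°) = cos 10° cos 55° - sin 10° sin 55° = 0.4226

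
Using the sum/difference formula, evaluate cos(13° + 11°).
cos(13° + 11°) = cos 13° cos 11° - sin 13° sin 11° = 0.9135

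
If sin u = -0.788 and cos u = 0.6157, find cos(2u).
cos(2u) = cos²u - sin²u = -0.2419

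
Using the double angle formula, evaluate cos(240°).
cos(240°) = cos²120° - sin²120° = -1/2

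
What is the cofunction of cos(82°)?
cos(82°) = sin(90° - 82°) = sin(8°)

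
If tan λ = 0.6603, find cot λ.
cot λ = 1/tan λ = 1.514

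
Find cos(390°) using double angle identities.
cos(390°) = cos²195° - sin²195° = √3/2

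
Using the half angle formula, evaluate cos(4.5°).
cos(4.5°) = √((1 + cos 9°)/2) = 0.9969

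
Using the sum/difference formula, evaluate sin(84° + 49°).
sin(84° + 49°) = sin 84° cos 49° + cos 84° sin 49° = 0.7314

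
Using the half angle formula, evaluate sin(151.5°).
sin(151.5°) = √((1 - cos 303°)/2) = 0.4772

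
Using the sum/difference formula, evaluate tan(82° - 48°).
tan(82° - 48°) = (tan 82° - tan 48°)/(1 + tan 82° tan 48°) = 0.6745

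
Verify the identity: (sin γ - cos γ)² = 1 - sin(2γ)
LHS = sin²γ - 2 sin γ cos γ + cos²γ = (sin²γ + cos²γ) - 2 sin γ cos γ = 1 - sin(2γ) = RHS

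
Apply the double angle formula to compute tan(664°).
tan(664°) = 2 tan 332° / (1 - tan²332°) = -1.483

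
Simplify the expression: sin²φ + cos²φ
sin²φ + cos²φ = 1 (using Pythagorean identity)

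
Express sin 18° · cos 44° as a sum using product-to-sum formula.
sin 18° cos 44° = (1/2)[sin(18°+44°) + sin(18°-44°)]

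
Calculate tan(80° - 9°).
tan(80° - 9°) = (tan 80° - tan 9°)/(1 + tan 80° tan 9°) = 2.904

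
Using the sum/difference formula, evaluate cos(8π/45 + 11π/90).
cos(8π/45 + 11π/90) = cos 8π/45 cos 11π/90 - sin 8π/45 sin 11π/90 = 0.5878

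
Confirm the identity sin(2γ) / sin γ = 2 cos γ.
LHS = 2 sin γ cos γ / sin γ = 2 cos γ = RHS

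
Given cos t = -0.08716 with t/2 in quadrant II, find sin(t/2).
sin(t/2) = ±√((1 - cos t)/2); positive since t/2 ∈ QII, so sin(t/2) = 0.7373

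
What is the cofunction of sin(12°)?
sin(12°) = cos(90° - 12°) = cos(78°)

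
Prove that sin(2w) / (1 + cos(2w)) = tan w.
LHS = 2 sin w cos w / (2cos²w) = sin w/cos w = tan w = RHS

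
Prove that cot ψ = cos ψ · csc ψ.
RHS = cos ψ · (1/sin ψ) = cos ψ/sin ψ = cot ψ = LHS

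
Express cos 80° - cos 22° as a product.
cos 80° - cos 22° = -2 sin(51°) sin(29°)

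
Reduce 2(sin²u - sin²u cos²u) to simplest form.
2(sin²u - sin²u cos²u) = 2(sin⁴u) (using Factoring)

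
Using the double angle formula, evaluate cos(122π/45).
cos(122π/45) = cos²61π/45 - sin²61π/45 = -0.6157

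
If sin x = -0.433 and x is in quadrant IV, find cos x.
cos x = 0.9014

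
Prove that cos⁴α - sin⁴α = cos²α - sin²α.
LHS = (cos²α - sin²α)(cos²α + sin²α) = (cos²α - sin²α) · 1 = cos²α - sin²α = RHS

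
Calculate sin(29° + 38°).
sin(29° + 38°) = sin 29° cos 38° + cos 29° sin 38° = 0.9205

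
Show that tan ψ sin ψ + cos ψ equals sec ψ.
LHS = sin²ψ/cos ψ + cos ψ = (sin²ψ + cos²ψ)/cos ψ = 1/cos ψ = sec ψ = RHS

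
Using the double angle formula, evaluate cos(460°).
cos(460°) = 2cos²230° - 1 = -0.1736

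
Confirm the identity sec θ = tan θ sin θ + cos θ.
RHS = sin²θ/cos θ + cos θ = (sin²θ + cos²θ)/cos θ = 1/cos θ = sec θ = LHS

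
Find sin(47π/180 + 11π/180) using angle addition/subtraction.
sin(47π/180 + 11π/180) = sin 47π/180 cos 11π/180 + cos 47π/180 sin 11π/180 = 0.848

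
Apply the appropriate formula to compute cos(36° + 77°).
cos(36° + 77°) = cos 36° cos 77° - sin 36° sin 77° = -0.3907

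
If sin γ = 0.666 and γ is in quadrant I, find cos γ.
cos γ = 0.746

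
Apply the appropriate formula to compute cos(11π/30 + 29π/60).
cos(11π/30 + 29π/60) = cos 11π/30 cos 29π/60 - sin 11π/30 sin 29π/60 = -0.891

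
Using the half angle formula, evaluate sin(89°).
sin(89°) = √((1 - cos 178°)/2) = 0.9998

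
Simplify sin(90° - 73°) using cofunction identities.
sin(90° - 73°) = cos(73°)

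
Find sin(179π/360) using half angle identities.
sin(179π/360) = √((1 - cos 179π/180)/2) = 1.0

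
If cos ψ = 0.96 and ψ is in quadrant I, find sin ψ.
sin ψ = 0.28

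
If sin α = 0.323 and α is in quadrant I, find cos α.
cos α = 0.9464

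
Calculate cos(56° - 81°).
cos(56° - 81°) = cos 56° cos 81° + sin 56° sin 81° = 0.9063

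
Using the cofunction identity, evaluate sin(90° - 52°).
sin(90° - 52°) = cos(52°) = 0.6157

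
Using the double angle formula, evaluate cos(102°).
cos(102°) = cos²51° - sin²51° = -0.2079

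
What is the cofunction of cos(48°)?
cos(48°) = sin(90° - 48°) = sin(42°)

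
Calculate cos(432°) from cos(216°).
cos(432°) = cos²216° - sin²216° = 0.309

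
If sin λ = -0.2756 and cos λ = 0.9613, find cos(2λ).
cos(2λ) = cos²λ - sin²λ = 0.8481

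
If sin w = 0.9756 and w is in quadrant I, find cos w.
cos w = 0.2196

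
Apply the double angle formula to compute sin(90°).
sin(90°) = 2 sin 45° cos 45° = 1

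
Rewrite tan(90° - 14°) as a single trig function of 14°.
tan(90° - 14°) = cot(14°)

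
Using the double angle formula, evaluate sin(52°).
sin(52°) = 2 sin 26° cos 26° = 0.788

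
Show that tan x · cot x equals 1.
LHS = (sin x/cos x) · (cos x/sin x) = 1 = RHS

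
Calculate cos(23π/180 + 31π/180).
cos(23π/180 + 31π/180) = cos 23π/180 cos 31π/180 - sin 23π/180 sin 31π/180 = 0.5878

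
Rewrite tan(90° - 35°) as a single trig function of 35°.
tan(90° - 35°) = cot(35°)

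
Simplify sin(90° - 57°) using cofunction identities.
sin(90° - 57°) = cos(57°)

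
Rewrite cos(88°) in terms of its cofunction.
cos(88°) = sin(90° - 88°) = sin(2°)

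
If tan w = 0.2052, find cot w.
cot w = 1/tan w = 4.873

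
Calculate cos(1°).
cos(1°) = 0.9998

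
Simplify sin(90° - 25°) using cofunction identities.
sin(90° - 25°) = cos(25°)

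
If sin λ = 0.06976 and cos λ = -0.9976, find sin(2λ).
sin(2λ) = 2 sin λ cos λ = -0.1392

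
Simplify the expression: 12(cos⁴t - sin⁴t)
12(cos⁴t - sin⁴t) = 12(cos(2t)) (using Factoring + double angle)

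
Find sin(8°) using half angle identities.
sin(8°) = √((1 - cos 16°)/2) = 0.1392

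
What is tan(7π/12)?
tan(7π/12) = -(2+√3)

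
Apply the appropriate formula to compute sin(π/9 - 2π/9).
sin(π/9 - 2π/9) = sin π/9 cos 2π/9 - cos π/9 sin 2π/9 = -0.342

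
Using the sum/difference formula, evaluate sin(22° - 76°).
sin(22° - 76°) = sin 22° cos 76° - cos 22° sin 76° = -0.809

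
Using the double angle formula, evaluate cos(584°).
cos(584°) = cos²292° - sin²292° = -0.7193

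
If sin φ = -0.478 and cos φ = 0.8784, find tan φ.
tan φ = sin φ / cos φ = -0.5442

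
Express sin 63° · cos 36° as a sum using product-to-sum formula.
sin 63° cos 36° = (1/2)[sin(63°+36°) + sin(63°-36°)]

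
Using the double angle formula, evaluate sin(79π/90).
sin(79π/90) = 2 sin 79π/180 cos 79π/180 = 0.3746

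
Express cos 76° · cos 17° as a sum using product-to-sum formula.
cos 76° cos 17° = (1/2)[cos(76°-17°) + cos(76°+17°)]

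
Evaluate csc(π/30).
csc(π/30) = 9.567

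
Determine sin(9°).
sin(9°) = 0.1564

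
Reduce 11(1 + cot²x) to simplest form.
11(1 + cot²x) = 11(csc²x) (using Pythagorean identity)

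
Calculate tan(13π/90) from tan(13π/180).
tan(13π/90) = 2 tan 13π/180 / (1 - tan²13π/180) = 0.4877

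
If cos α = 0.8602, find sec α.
sec α = 1/cos α = 1.163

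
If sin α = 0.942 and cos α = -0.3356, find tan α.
tan α = sin α / cos α = -2.807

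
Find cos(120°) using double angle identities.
cos(120°) = cos²60° - sin²60° = -1/2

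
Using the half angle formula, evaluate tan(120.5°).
tan(120.5°) = sin 241° / (1 + cos 241°) = -1.698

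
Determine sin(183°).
sin(183°) = -0.05234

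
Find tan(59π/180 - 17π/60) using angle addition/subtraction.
tan(59π/180 - 17π/60) = (tan 59π/180 - tan 17π/60)/(1 + tan 59π/180 tan 17π/60) = 0.1405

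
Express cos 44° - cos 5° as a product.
cos 44° - cos 5° = -2 sin(24.5°) sin(19.5°)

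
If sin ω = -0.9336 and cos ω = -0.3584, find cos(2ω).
cos(2ω) = cos²ω - sin²ω = -0.7432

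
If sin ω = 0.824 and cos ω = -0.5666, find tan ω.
tan ω = sin ω / cos ω = -1.454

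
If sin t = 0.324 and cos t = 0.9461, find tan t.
tan t = sin t / cos t = 0.3425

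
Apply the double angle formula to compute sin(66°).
sin(66°) = 2 sin 33° cos 33° = 0.9135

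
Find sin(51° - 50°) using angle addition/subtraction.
sin(51° - 50°) = sin 51° cos 50° - cos 51° sin 50° = 0.01745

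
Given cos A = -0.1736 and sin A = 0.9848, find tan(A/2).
tan(A/2) = sin A / (1 + cos A) = 1.192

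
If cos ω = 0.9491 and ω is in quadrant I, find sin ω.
sin ω = 0.315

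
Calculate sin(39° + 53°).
sin(39° + 53°) = sin 39° cos 53° + cos 39° sin 53° = 0.9994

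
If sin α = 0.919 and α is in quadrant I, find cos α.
cos α = 0.3943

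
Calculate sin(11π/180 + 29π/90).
sin(11π/180 + 29π/90) = sin 11π/180 cos 29π/90 + cos 11π/180 sin 29π/90 = 0.9336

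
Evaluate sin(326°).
sin(326°) = -0.5592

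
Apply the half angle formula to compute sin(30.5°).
sin(30.5°) = √((1 - cos 61°)/2) = 0.5075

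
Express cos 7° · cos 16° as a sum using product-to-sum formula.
cos 7° cos 16° = (1/2)[cos(7°-16°) + cos(7°+16°)]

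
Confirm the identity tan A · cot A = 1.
LHS = (sin A/cos A) · (cos A/sin A) = 1 = RHS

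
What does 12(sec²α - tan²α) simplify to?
12(sec²α - tan²α) = 12 (using Pythagorean identity)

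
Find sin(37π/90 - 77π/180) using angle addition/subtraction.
sin(37π/90 - 77π/180) = sin 37π/90 cos 77π/180 - cos 37π/90 sin 77π/180 = -0.05234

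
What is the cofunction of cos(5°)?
cos(5°) = sin(90° - 5°) = sin(85°)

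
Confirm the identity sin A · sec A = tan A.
LHS = sin A · (1/cos A) = sin A/cos A = tan A = RHS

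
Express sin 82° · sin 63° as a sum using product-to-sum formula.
sin 82° sin 63° = (1/2)[cos(82°-63°) - cos(82°+63°)]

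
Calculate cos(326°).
cos(326°) = 0.829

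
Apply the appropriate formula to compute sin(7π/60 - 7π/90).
sin(7π/60 - 7π/90) = sin 7π/60 cos 7π/90 - cos 7π/60 sin 7π/90 = 0.1219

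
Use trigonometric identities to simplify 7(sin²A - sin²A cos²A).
7(sin²A - sin²A cos²A) = 7(sin⁴A) (using Factoring)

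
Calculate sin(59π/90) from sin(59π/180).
sin(59π/90) = 2 sin 59π/180 cos 59π/180 = 0.8829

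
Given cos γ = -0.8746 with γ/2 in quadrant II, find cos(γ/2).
cos(γ/2) = ±√((1 + cos γ)/2); negative since γ/2 ∈ QII, so cos(γ/2) = -0.2504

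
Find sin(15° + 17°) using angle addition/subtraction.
sin(15° + 17°) = sin 15° cos 17° + cos 15° sin 17° = 0.5299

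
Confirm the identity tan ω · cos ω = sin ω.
LHS = (sin ω/cos ω) · cos ω = sin ω = RHS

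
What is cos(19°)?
cos(19°) = 0.9455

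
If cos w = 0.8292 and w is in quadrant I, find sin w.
sin w = 0.559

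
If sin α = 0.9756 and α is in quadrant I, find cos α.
cos α = 0.2196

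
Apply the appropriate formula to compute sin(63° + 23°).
sin(63° + 23°) = sin 63° cos 23° + cos 63° sin 23° = 0.9976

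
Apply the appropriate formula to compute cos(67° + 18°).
cos(67° + 18°) = cos 67° cos 18° - sin 67° sin 18° = 0.08716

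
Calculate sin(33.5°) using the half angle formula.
sin(33.5°) = √((1 - cos 67°)/2) = 0.5519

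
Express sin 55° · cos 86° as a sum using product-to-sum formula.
sin 55° cos 86° = (1/2)[sin(55°+86°) + sin(55°-86°)]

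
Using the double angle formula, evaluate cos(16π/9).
cos(16π/9) = cos²8π/9 - sin²8π/9 = 0.766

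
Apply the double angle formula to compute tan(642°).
tan(642°) = 2 tan 321° / (1 - tan²321°) = -4.705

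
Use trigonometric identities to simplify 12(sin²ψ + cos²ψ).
12(sin²ψ + cos²ψ) = 12 (using Pythagorean identity)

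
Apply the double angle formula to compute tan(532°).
tan(532°) = 2 tan 266° / (1 - tan²266°) = -0.1405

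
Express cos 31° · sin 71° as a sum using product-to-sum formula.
cos 31° sin 71° = (1/2)[sin(31°+71°) - sin(31°-71°)]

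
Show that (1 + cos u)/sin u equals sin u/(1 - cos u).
RHS = sin u(1 + cos u) / ((1 - cos u)(1 + cos u)) = sin u(1 + cos u) / (1 - cos²u) = sin u(1 + cos u) / sin²u = (1 + cos u)/sin u = LHS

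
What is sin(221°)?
sin(221°) = -0.6561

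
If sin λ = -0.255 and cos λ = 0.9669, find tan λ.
tan λ = sin λ / cos λ = -0.2637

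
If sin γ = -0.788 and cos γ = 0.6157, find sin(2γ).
sin(2γ) = 2 sin γ cos γ = -0.9703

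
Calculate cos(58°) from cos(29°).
cos(58°) = 2cos²29° - 1 = 0.5299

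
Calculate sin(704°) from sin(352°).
sin(704°) = 2 sin 352° cos 352° = -0.2756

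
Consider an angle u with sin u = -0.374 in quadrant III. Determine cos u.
cos u = ±√(1 - sin²u) = -0.9274 (negative in QIII)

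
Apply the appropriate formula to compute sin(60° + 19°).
sin(60° + 19°) = sin 60° cos 19° + cos 60° sin 19° = 0.9816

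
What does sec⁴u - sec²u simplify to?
sec⁴u - sec²u = tan⁴u + tan²u (using Pythagorean)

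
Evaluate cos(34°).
cos(34°) = 0.829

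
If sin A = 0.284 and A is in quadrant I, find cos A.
cos A = 0.9588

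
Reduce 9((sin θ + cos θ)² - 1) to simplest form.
9((sin θ + cos θ)² - 1) = 9(sin(2θ)) (using Pythagorean + double angle)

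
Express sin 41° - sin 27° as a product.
sin 41° - sin 27° = 2 cos(34°) sin(7°)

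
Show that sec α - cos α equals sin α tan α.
LHS = 1/cos α - cos α = (1 - cos²α)/cos α = sin²α/cos α = sin α · (sin α/cos α) = sin α tan α = RHS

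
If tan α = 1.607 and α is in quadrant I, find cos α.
cos α = 0.5283 (using tan²α + 1 = sec²α)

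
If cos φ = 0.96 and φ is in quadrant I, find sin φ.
sin φ = 0.28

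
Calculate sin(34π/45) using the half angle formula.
sin(34π/45) = √((1 - cos 68π/45)/2) = 0.6947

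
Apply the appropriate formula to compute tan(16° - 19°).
tan(16° - 19°) = (tan 16° - tan 19°)/(1 + tan 16° tan 19°) = -0.05241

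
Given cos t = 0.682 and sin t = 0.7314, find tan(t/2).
tan(t/2) = sin t / (1 + cos t) = 0.4348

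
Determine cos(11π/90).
cos(11π/90) = 0.9272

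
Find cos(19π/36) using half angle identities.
cos(19π/36) = -√((1 + cos 19π/18)/2) = -0.08716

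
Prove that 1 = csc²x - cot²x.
RHS = 1/sin²x - cos²x/sin²x = (1 - cos²x)/sin²x = sin²x/sin²x = 1 = LHS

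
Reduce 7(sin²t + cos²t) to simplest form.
7(sin²t + cos²t) = 7 (using Pythagorean identity)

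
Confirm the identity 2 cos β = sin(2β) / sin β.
RHS = 2 sin β cos β / sin β = 2 cos β = LHS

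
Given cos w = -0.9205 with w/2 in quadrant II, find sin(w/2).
sin(w/2) = ±√((1 - cos w)/2); positive since w/2 ∈ QII, so sin(w/2) = 0.9799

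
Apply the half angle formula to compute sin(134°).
sin(134°) = √((1 - cos 268°)/2) = 0.7193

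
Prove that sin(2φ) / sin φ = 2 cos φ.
LHS = 2 sin φ cos φ / sin φ = 2 cos φ = RHS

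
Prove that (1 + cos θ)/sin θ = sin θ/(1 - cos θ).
RHS = sin θ(1 + cos θ) / ((1 - cos θ)(1 + cos θ)) = sin θ(1 + cos θ) / (1 - cos²θ) = sin θ(1 + cos θ) / sin²θ = (1 + cos θ)/sin θ = LHS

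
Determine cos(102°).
cos(102°) = -0.2079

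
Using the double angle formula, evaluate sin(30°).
sin(30°) = 2 sin 15° cos 15° = 1/2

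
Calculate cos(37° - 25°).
cos(37° - 25°) = cos 37° cos 25° + sin 37° sin 25° = 0.9781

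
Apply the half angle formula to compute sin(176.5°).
sin(176.5°) = √((1 - cos 353°)/2) = 0.06105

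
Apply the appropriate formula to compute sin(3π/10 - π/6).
sin(3π/10 - π/6) = sin 3π/10 cos π/6 - cos 3π/10 sin π/6 = 0.4067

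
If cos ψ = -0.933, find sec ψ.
sec ψ = 1/cos ψ = -1.072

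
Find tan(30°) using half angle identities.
tan(30°) = sin 60° / (1 + cos 60°) = √3/3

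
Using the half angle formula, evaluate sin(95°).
sin(95°) = √((1 - cos 190°)/2) = 0.9962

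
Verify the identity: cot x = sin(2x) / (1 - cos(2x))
RHS = 2 sin x cos x / (2sin²x) = cos x/sin x = cot x = LHS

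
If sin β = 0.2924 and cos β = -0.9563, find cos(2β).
cos(2β) = cos²β - sin²β = 0.829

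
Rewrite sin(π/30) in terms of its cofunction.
sin(π/30) = cos(π/2 - π/30) = cos(7π/15)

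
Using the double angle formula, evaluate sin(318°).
sin(318°) = 2 sin 159° cos 159° = -0.6691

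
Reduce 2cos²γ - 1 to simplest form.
2cos²γ - 1 = cos(2γ) (using Double angle)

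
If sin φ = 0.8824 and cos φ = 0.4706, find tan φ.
tan φ = sin φ / cos φ = 1.875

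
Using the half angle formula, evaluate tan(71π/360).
tan(71π/360) = sin 71π/180 / (1 + cos 71π/180) = 0.7133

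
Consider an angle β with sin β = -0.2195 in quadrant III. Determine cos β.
cos β = ±√(1 - sin²β) = -0.9756 (negative in QIII)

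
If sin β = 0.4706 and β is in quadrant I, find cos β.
cos β = 0.8823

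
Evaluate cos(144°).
cos(144°) = -0.809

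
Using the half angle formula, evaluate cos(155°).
cos(155°) = -√((1 + cos 310°)/2) = -0.9063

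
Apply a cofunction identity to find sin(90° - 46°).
sin(90° - 46°) = cos(46°) = 0.6947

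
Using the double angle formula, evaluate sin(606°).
sin(606°) = 2 sin 303° cos 303° = -0.9135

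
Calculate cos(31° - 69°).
cos(31° - 69°) = cos 31° cos 69° + sin 31° sin 69° = 0.788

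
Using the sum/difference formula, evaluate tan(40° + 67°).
tan(40° + 67°) = (tan 40° + tan 67°)/(1 - tan 40° tan 67°) = -3.271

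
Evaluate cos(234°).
cos(234°) = -0.5878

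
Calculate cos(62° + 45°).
cos(62° + 45°) = cos 62° cos 45° - sin 62° sin 45° = -0.2924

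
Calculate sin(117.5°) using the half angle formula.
sin(117.5°) = √((1 - cos 235°)/2) = 0.887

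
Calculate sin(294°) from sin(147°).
sin(294°) = 2 sin 147° cos 147° = -0.9135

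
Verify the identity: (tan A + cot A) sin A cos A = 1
LHS = (sin A/cos A + cos A/sin A) sin A cos A = ((sin²A + cos²A)/(sin A cos A)) · sin A cos A = sin²A + cos²A = 1 = RHS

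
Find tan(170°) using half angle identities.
tan(170°) = sin 340° / (1 + cos 340°) = -0.1763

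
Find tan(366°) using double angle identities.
tan(366°) = 2 tan 183° / (1 - tan²183°) = 0.1051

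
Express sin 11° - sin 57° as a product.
sin 11° - sin 57° = 2 cos(34°) sin(-23°)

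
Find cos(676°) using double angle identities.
cos(676°) = 2cos²338° - 1 = 0.7193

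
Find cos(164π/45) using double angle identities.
cos(164π/45) = cos²82π/45 - sin²82π/45 = 0.4384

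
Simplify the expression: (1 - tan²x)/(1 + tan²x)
(1 - tan²x)/(1 + tan²x) = cos(2x) (using Double angle)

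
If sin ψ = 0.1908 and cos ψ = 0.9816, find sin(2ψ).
sin(2ψ) = 2 sin ψ cos ψ = 0.3746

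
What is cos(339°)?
cos(339°) = 0.9336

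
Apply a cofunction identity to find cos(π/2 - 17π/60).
cos(π/2 - 17π/60) = sin(17π/60) = 0.7771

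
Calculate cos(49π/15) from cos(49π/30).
cos(49π/15) = cos²49π/30 - sin²49π/30 = -0.6691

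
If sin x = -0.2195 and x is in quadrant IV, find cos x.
cos x = 0.9756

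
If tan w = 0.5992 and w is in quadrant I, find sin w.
sin w = 0.514 (using tan²w + 1 = sec²w)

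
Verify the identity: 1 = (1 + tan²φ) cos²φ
RHS = sec²φ · cos²φ = (1/cos²φ) · cos²φ = 1 = LHS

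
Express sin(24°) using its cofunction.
sin(24°) = cos(90° - 24°) = cos(66°)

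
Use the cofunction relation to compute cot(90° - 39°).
cot(90° - 39°) = tan(39°) = 0.8098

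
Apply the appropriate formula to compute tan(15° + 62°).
tan(15° + 62°) = (tan 15° + tan 62°)/(1 - tan 15° tan 62°) = 4.331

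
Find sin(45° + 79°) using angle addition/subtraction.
sin(45° + 79°) = sin 45° cos 79° + cos 45° sin 79° = 0.829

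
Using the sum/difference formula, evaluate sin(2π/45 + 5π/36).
sin(2π/45 + 5π/36) = sin 2π/45 cos 5π/36 + cos 2π/45 sin 5π/36 = 0.5446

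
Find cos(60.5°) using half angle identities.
cos(60.5°) = √((1 + cos 121°)/2) = 0.4924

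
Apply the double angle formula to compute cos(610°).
cos(610°) = cos²305° - sin²305° = -0.342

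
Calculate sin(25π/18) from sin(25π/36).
sin(25π/18) = 2 sin 25π/36 cos 25π/36 = -0.9397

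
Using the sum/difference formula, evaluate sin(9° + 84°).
sin(9° + 84°) = sin 9° cos 84° + cos 9° sin 84° = 0.9986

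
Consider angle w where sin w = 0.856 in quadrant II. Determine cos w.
cos w = ±√(1 - sin²w) = -0.517 (negative in QII)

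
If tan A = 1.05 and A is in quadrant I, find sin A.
sin A = 0.7241 (using tan²A + 1 = sec²A)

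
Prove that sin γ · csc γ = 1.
LHS = sin γ · (1/sin γ) = 1 = RHS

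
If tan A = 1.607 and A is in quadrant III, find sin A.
sin A = -0.849 (using tan²A + 1 = sec²A)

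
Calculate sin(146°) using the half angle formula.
sin(146°) = √((1 - cos 292°)/2) = 0.5592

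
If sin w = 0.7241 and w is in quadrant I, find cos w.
cos w = 0.6897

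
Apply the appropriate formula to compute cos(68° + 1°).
cos(68° + 1°) = cos 68° cos 1° - sin 68° sin 1° = 0.3584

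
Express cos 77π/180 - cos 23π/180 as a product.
cos 77π/180 - cos 23π/180 = -2 sin(5π/18) sin(3π/20)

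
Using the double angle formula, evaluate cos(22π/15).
cos(22π/15) = cos²11π/15 - sin²11π/15 = -0.1045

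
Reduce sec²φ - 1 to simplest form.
sec²φ - 1 = tan²φ (using Pythagorean identity)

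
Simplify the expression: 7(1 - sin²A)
7(1 - sin²A) = 7(cos²A) (using Pythagorean identity)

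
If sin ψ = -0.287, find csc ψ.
csc ψ = 1/sin ψ = -3.484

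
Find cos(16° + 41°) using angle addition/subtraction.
cos(16° + 41°) = cos 16° cos 41° - sin 16° sin 41° = 0.5446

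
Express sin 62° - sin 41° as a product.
sin 62° - sin 41° = 2 cos(51.5°) sin(10.5°)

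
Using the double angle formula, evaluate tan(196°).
tan(196°) = 2 tan 98° / (1 - tan²98°) = 0.2867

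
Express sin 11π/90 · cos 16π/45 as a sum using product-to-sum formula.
sin 11π/90 cos 16π/45 = (1/2)[sin(11π/90+16π/45) + sin(11π/90-16π/45)]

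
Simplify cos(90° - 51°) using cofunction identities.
cos(90° - 51°) = sin(51°)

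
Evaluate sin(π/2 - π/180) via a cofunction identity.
sin(π/2 - π/180) = cos(π/180) = 0.9998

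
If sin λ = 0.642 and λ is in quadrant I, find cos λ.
cos λ = 0.7667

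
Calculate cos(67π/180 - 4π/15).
cos(67π/180 - 4π/15) = cos 67π/180 cos 4π/15 + sin 67π/180 sin 4π/15 = 0.9455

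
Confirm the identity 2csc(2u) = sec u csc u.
LHS = 2/sin(2u) = 2/(2 sin u cos u) = 1/(sin u cos u) = (1/cos u)(1/sin u) = sec u csc u = RHS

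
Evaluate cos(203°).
cos(203°) = -0.9205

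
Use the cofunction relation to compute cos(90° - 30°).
cos(90° - 30°) = sin(30°) = 1/2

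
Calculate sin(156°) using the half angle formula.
sin(156°) = √((1 - cos 312°)/2) = 0.4067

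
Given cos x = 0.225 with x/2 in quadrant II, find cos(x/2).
cos(x/2) = ±√((1 + cos x)/2); negative since x/2 ∈ QII, so cos(x/2) = -0.7826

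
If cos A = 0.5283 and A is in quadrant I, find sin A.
sin A = 0.8491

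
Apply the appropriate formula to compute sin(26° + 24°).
sin(26° + 24°) = sin 26° cos 24° + cos 26° sin 24° = 0.766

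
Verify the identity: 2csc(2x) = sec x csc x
LHS = 2/sin(2x) = 2/(2 sin x cos x) = 1/(sin x cos x) = (1/cos x)(1/sin x) = sec x csc x = RHS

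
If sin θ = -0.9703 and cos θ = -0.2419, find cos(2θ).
cos(2θ) = cos²θ - sin²θ = -0.883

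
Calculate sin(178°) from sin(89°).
sin(178°) = 2 sin 89° cos 89° = 0.0349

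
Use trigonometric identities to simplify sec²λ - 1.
sec²λ - 1 = tan²λ (using Pythagorean identity)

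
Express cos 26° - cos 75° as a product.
cos 26° - cos 75° = -2 sin(50.5°) sin(-24.5°)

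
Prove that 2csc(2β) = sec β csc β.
LHS = 2/sin(2β) = 2/(2 sin β cos β) = 1/(sin β cos β) = (1/cos β)(1/sin β) = sec β csc β = RHS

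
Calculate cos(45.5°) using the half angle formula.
cos(45.5°) = √((1 + cos 91°)/2) = 0.7009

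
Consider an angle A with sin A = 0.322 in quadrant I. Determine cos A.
cos A = √(1 - sin²A) = 0.9467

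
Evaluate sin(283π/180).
sin(283π/180) = -0.9744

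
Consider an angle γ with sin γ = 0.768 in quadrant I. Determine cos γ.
cos γ = √(1 - sin²γ) = 0.6404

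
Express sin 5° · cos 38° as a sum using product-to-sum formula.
sin 5° cos 38° = (1/2)[sin(5°+38°) + sin(5°-38°)]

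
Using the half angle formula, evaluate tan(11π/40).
tan(11π/40) = sin 11π/20 / (1 + cos 11π/20) = 1.171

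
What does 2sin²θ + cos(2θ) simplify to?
2sin²θ + cos(2θ) = 1 (using Double angle)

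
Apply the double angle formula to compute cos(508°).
cos(508°) = cos²254° - sin²254° = -0.848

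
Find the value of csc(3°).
csc(3°) = 19.11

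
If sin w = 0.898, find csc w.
csc w = 1/sin w = 1.114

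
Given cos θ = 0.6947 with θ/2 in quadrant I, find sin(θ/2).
sin(θ/2) = ±√((1 - cos θ)/2); positive since θ/2 ∈ QI, so sin(θ/2) = 0.3907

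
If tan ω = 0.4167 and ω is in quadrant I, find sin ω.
sin ω = 0.3846 (using tan²ω + 1 = sec²ω)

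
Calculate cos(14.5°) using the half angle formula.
cos(14.5°) = √((1 + cos 29°)/2) = 0.9681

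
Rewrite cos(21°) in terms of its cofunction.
cos(21°) = sin(90° - 21°) = sin(69°)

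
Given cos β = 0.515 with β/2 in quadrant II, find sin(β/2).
sin(β/2) = ±√((1 - cos β)/2); positive since β/2 ∈ QII, so sin(β/2) = 0.4924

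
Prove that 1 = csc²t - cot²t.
RHS = 1/sin²t - cos²t/sin²t = (1 - cos²t)/sin²t = sin²t/sin²t = 1 = LHS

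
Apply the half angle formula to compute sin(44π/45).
sin(44π/45) = √((1 - cos 88π/45)/2) = 0.06976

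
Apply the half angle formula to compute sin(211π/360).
sin(211π/360) = √((1 - cos 211π/180)/2) = 0.9636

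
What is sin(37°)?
sin(37°) = 0.6018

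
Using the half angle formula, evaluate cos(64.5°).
cos(64.5°) = √((1 + cos 129°)/2) = 0.4305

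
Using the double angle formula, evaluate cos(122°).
cos(122°) = cos²61° - sin²61° = -0.5299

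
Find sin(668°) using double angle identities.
sin(668°) = 2 sin 334° cos 334° = -0.788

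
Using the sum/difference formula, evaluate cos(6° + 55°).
cos(6° + 55°) = cos 6° cos 55° - sin 6° sin 55° = 0.4848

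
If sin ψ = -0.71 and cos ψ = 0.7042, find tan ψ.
tan ψ = sin ψ / cos ψ = -1.008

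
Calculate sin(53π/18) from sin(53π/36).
sin(53π/18) = 2 sin 53π/36 cos 53π/36 = 0.1736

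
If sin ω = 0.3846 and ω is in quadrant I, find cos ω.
cos ω = 0.9231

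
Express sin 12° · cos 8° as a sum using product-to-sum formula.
sin 12° cos 8° = (1/2)[sin(12°+8°) + sin(12°-8°)]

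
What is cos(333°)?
cos(333°) = 0.891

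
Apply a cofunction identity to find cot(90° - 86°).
cot(90° - 86°) = tan(86°) = 14.3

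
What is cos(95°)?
cos(95°) = -0.08716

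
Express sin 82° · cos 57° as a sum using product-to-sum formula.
sin 82° cos 57° = (1/2)[sin(82°+57°) + sin(82°-57°)]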